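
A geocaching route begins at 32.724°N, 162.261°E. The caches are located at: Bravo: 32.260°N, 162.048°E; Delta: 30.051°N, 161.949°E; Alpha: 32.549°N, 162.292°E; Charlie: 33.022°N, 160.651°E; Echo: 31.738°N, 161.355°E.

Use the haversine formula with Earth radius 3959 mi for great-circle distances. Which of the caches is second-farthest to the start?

Charlie

Distance to each, sorted:
Delta: 185.6 mi
Charlie: 95.7 mi
Echo: 86.3 mi
Bravo: 34.4 mi
Alpha: 12.2 mi
The second-farthest is Charlie at 95.7 mi.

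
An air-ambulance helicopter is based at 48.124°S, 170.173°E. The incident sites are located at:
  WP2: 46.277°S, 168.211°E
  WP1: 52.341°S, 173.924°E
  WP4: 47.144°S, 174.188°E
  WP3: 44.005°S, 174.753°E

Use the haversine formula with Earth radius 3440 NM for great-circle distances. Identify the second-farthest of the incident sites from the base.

WP1

Distance to each, sorted:
WP3: 312.2 NM
WP1: 291.2 NM
WP4: 172.7 NM
WP2: 136.7 NM
The second-farthest is WP1 at 291.2 NM.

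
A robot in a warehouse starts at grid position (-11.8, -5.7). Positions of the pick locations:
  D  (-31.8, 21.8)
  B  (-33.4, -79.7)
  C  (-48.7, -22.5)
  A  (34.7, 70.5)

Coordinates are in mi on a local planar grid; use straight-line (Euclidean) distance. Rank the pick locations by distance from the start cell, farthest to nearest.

Computing each straight-line distance from (-11.8, -5.7):
A (34.7, 70.5): 89.3 mi
B (-33.4, -79.7): 77.1 mi
C (-48.7, -22.5): 40.5 mi
D (-31.8, 21.8): 34.0 mi

A, B, C, D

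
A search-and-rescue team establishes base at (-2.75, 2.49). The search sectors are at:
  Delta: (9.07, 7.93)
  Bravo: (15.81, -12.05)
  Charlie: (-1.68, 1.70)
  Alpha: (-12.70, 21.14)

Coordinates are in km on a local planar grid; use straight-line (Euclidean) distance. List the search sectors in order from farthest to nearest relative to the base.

Bravo, Alpha, Delta, Charlie

Distance from the base at (-2.75, 2.49) to each:
Bravo (15.81, -12.05): 23.6 km
Alpha (-12.70, 21.14): 21.1 km
Delta (9.07, 7.93): 13.0 km
Charlie (-1.68, 1.70): 1.3 km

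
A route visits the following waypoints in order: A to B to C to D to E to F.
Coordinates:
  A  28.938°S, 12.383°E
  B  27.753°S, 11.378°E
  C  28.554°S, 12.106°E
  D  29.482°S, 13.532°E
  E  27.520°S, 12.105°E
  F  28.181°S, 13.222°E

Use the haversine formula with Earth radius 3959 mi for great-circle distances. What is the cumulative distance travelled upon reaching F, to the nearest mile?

524 mi

Leg distances:
A→B: 102.2 mi  (cumulative 102.2 mi)
B→C: 70.9 mi  (cumulative 173.1 mi)
C→D: 107.4 mi  (cumulative 280.5 mi)
D→E: 160.9 mi  (cumulative 441.4 mi)
E→F: 82.1 mi  (cumulative 523.5 mi)
Cumulative distance at F ≈ 524 mi.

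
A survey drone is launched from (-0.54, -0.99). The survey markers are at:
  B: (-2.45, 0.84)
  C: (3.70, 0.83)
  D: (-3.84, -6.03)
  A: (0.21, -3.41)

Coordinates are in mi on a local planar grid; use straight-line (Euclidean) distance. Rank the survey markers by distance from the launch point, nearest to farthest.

Distances from the launch point:
A (0.21, -3.41): 2.5 mi
B (-2.45, 0.84): 2.6 mi
C (3.70, 0.83): 4.6 mi
D (-3.84, -6.03): 6.0 mi

A, B, C, D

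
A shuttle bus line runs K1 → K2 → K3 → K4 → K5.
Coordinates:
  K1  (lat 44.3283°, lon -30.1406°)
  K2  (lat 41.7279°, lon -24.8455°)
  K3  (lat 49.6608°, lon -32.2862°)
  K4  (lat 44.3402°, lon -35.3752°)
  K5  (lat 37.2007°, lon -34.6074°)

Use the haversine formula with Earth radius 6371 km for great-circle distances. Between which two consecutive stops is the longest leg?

Leg distances:
K1→K2: 518.4 km
K2→K3: 1053.4 km
K3→K4: 636.2 km
K4→K5: 796.5 km
The longest leg is K2–K3 at 1053.4 km.

K2–K3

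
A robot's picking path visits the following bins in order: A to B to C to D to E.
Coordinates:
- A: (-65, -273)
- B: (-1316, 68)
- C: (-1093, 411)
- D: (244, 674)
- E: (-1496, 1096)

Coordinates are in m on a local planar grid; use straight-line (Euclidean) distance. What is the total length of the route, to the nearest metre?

4859 m

Leg distances:
A→B: 1296.6 m  (cumulative 1296.6 m)
B→C: 409.1 m  (cumulative 1705.8 m)
C→D: 1362.6 m  (cumulative 3068.4 m)
D→E: 1790.4 m  (cumulative 4858.8 m)
Total route length ≈ 4859 m.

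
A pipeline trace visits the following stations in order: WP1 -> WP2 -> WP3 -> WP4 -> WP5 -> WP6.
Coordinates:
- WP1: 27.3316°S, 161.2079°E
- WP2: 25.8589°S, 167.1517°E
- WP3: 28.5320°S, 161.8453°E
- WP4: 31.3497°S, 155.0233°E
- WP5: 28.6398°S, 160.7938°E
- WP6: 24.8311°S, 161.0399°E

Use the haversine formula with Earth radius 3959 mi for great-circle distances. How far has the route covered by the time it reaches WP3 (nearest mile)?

Leg distances:
WP1→WP2: 381.0 mi  (cumulative 381.0 mi)
WP2→WP3: 374.7 mi  (cumulative 755.8 mi)
Cumulative distance at WP3 ≈ 756 mi.

756 mi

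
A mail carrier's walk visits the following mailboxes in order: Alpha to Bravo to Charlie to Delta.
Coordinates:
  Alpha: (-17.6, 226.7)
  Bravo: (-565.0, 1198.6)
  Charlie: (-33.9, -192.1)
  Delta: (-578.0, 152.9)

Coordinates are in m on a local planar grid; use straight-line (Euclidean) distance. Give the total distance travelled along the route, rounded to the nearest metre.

3248 m

Leg distances:
Alpha→Bravo: 1115.5 m  (cumulative 1115.5 m)
Bravo→Charlie: 1488.7 m  (cumulative 2604.1 m)
Charlie→Delta: 644.3 m  (cumulative 3248.4 m)
Total route length ≈ 3248 m.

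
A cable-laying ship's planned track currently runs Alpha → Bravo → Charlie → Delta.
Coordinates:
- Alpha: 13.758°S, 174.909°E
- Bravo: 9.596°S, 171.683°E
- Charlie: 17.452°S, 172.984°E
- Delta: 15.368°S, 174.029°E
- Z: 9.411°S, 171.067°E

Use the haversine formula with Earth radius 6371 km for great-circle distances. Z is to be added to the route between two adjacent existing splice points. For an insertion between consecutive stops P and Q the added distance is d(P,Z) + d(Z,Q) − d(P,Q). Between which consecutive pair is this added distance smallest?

Added distance for inserting Z between each consecutive pair:
Alpha–Bravo: 128.9 km
Bravo–Charlie: 103.6 km
Charlie–Delta: 1397.0 km
Smallest added distance is 103.6 km, inserting between Bravo and Charlie.

between Bravo and Charlie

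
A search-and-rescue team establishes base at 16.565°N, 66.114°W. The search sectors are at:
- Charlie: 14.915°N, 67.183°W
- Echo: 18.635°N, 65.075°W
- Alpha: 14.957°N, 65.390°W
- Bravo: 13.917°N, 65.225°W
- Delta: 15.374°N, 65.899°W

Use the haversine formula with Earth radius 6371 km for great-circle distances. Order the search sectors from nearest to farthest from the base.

Distances from the base:
Delta 15.374°N, 65.899°W: 134.4 km
Alpha 14.957°N, 65.390°W: 194.9 km
Charlie 14.915°N, 67.183°W: 216.2 km
Echo 18.635°N, 65.075°W: 255.2 km
Bravo 13.917°N, 65.225°W: 309.5 km

Delta, Alpha, Charlie, Echo, Bravo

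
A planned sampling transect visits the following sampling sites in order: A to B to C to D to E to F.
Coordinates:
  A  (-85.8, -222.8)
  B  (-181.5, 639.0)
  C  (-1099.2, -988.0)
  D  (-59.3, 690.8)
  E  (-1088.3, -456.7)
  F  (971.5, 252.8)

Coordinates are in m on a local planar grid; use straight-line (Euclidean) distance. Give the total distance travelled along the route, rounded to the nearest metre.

Leg distances:
A→B: 867.1 m  (cumulative 867.1 m)
B→C: 1868.0 m  (cumulative 2735.1 m)
C→D: 1974.8 m  (cumulative 4709.8 m)
D→E: 1541.3 m  (cumulative 6251.1 m)
E→F: 2178.6 m  (cumulative 8429.7 m)
Total route length ≈ 8430 m.

8430 m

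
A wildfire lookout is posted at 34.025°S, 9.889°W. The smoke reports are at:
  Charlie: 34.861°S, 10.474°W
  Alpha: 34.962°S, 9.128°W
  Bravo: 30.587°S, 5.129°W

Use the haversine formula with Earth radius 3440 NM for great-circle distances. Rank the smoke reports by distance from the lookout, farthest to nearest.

Bravo, Alpha, Charlie

Computing each great-circle distance from 34.025°S, 9.889°W:
Bravo 30.587°S, 5.129°W: 317.7 NM
Alpha 34.962°S, 9.128°W: 67.7 NM
Charlie 34.861°S, 10.474°W: 58.0 NM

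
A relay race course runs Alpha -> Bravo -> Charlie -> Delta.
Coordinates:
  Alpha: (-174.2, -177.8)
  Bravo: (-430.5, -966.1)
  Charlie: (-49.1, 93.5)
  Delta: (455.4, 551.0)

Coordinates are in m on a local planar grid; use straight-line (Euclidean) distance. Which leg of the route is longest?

Bravo–Charlie

Leg distances:
Alpha→Bravo: 828.9 m
Bravo→Charlie: 1126.2 m
Charlie→Delta: 681.0 m
The longest leg is Bravo–Charlie at 1126.2 m.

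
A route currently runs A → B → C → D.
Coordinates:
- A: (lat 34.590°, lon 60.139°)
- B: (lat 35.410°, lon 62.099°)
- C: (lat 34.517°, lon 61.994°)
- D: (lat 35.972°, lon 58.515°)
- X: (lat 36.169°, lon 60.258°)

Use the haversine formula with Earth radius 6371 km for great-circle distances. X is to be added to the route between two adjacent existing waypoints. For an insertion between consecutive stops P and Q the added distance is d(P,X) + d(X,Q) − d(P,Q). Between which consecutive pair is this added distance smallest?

between C and D

Added distance for inserting X between each consecutive pair:
A–B: 161.7 km
B–C: 328.4 km
C–D: 45.2 km
Smallest added distance is 45.2 km, inserting between C and D.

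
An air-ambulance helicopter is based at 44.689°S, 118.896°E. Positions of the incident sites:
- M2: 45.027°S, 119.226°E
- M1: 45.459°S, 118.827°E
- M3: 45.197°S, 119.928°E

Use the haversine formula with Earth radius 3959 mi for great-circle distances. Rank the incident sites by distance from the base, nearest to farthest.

M2, M1, M3

Distance from the base at 44.689°S, 118.896°E to each:
M2 45.027°S, 119.226°E: 28.4 mi
M1 45.459°S, 118.827°E: 53.3 mi
M3 45.197°S, 119.928°E: 61.5 mi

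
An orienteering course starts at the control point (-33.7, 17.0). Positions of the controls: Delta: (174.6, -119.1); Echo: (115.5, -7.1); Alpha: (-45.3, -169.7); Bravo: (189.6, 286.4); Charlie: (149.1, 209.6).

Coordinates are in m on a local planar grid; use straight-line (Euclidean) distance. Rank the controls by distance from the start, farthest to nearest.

Bravo, Charlie, Delta, Alpha, Echo

Distances from the start:
Bravo (189.6, 286.4): 349.9 m
Charlie (149.1, 209.6): 265.5 m
Delta (174.6, -119.1): 248.8 m
Alpha (-45.3, -169.7): 187.1 m
Echo (115.5, -7.1): 151.1 m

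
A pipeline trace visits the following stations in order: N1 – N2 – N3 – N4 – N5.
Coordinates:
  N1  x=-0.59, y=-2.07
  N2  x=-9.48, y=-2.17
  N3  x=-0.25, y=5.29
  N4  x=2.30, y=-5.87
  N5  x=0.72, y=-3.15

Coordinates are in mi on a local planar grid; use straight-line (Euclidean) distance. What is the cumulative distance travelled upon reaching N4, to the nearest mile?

32 mi

Leg distances:
N1→N2: 8.9 mi  (cumulative 8.9 mi)
N2→N3: 11.9 mi  (cumulative 20.8 mi)
N3→N4: 11.4 mi  (cumulative 32.2 mi)
Cumulative distance at N4 ≈ 32 mi.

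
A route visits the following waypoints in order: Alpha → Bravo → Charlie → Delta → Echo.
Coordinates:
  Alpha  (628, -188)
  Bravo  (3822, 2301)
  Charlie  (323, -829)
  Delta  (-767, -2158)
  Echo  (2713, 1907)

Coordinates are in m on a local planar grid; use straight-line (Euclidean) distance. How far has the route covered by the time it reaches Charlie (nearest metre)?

8744 m

Leg distances:
Alpha→Bravo: 4049.3 m  (cumulative 4049.3 m)
Bravo→Charlie: 4694.7 m  (cumulative 8744.0 m)
Cumulative distance at Charlie ≈ 8744 m.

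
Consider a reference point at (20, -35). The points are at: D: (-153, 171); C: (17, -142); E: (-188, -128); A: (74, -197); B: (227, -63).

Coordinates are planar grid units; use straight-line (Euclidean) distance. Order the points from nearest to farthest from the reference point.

C, A, B, E, D

Distance from the reference point at (20, -35) to each:
C (17, -142): 107.0
A (74, -197): 170.8
B (227, -63): 208.9
E (-188, -128): 227.8
D (-153, 171): 269.0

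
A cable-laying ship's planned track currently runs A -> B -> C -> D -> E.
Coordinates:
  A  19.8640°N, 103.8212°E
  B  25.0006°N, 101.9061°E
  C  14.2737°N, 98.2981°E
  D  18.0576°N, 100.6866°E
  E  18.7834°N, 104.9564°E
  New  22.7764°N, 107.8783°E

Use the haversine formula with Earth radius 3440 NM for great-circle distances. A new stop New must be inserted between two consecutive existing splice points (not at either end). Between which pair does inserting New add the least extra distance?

between A and B

Added distance for inserting New between each consecutive pair:
A–B: 314.2 NM
B–C: 425.0 NM
C–D: 974.7 NM
D–E: 537.2 NM
Smallest added distance is 314.2 NM, inserting between A and B.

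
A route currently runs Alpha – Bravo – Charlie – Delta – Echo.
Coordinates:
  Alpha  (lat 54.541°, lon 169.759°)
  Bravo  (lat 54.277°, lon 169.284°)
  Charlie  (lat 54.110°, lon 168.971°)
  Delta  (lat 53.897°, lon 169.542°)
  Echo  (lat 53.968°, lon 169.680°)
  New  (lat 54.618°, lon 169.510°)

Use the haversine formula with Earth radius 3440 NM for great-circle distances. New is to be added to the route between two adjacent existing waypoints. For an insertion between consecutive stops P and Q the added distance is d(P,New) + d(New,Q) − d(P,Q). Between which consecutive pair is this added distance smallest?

between Alpha and Bravo

Added distance for inserting New between each consecutive pair:
Alpha–Bravo: 8.8 NM
Bravo–Charlie: 42.9 NM
Charlie–Delta: 55.3 NM
Delta–Echo: 76.3 NM
Smallest added distance is 8.8 NM, inserting between Alpha and Bravo.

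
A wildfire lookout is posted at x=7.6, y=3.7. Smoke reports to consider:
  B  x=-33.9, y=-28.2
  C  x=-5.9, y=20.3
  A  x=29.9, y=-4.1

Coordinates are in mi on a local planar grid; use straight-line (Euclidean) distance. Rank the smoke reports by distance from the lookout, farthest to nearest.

B, A, C

Distances from the lookout:
B x=-33.9, y=-28.2: 52.3 mi
A x=29.9, y=-4.1: 23.6 mi
C x=-5.9, y=20.3: 21.4 mi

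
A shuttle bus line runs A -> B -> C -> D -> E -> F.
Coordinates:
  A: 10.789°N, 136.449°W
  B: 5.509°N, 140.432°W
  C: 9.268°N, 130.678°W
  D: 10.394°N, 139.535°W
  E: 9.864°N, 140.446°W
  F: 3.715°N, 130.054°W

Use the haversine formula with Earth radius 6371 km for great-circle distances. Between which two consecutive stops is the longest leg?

E–F

Leg distances:
A→B: 732.6 km
B→C: 1153.7 km
C→D: 978.4 km
D→E: 115.8 km
E→F: 1335.2 km
The longest leg is E–F at 1335.2 km.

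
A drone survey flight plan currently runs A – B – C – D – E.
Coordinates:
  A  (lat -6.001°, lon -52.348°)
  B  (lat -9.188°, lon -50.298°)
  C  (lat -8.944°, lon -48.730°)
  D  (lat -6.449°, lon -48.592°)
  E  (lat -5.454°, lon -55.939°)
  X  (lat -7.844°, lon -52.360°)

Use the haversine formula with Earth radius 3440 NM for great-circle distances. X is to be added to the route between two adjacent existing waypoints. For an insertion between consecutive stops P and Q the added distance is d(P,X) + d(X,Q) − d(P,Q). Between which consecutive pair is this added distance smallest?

between A and B

Added distance for inserting X between each consecutive pair:
A–B: 30.4 NM
B–C: 278.0 NM
C–D: 315.1 NM
D–E: 54.0 NM
Smallest added distance is 30.4 NM, inserting between A and B.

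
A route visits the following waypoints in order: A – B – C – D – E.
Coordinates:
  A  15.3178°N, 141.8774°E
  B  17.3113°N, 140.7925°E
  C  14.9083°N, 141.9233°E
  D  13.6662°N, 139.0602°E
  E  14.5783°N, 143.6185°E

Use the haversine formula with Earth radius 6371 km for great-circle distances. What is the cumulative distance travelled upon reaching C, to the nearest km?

543 km

Leg distances:
A→B: 250.1 km  (cumulative 250.1 km)
B→C: 293.2 km  (cumulative 543.3 km)
Cumulative distance at C ≈ 543 km.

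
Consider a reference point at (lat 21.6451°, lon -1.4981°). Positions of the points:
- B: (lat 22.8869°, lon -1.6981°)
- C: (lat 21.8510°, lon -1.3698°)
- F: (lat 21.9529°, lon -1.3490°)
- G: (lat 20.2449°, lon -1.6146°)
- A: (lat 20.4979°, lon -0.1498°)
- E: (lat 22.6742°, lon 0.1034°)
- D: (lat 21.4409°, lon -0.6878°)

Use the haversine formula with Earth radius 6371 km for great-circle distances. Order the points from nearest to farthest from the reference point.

C, F, D, B, G, A, E

Distances from the reference point:
C (lat 21.8510°, lon -1.3698°): 26.5 km
F (lat 21.9529°, lon -1.3490°): 37.5 km
D (lat 21.4409°, lon -0.6878°): 86.8 km
B (lat 22.8869°, lon -1.6981°): 139.6 km
G (lat 20.2449°, lon -1.6146°): 156.2 km
A (lat 20.4979°, lon -0.1498°): 189.3 km
E (lat 22.6742°, lon 0.1034°): 200.7 km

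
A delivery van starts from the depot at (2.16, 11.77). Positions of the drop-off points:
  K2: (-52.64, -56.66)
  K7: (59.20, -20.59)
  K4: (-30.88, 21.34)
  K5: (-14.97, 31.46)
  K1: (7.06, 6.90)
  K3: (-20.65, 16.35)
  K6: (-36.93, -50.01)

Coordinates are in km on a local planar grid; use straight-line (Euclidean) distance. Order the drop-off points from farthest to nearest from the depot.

Computing each straight-line distance from (2.16, 11.77):
K2 (-52.64, -56.66): 87.7 km
K6 (-36.93, -50.01): 73.1 km
K7 (59.20, -20.59): 65.6 km
K4 (-30.88, 21.34): 34.4 km
K5 (-14.97, 31.46): 26.1 km
K3 (-20.65, 16.35): 23.3 km
K1 (7.06, 6.90): 6.9 km

K2, K6, K7, K4, K5, K3, K1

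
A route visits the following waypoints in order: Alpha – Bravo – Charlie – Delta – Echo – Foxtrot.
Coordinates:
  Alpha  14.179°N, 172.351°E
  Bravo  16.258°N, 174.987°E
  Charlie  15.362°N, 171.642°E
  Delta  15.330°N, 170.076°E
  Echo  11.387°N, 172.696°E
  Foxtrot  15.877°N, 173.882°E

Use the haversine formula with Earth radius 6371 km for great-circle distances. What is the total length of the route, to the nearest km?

Leg distances:
Alpha→Bravo: 365.3 km  (cumulative 365.3 km)
Bravo→Charlie: 371.5 km  (cumulative 736.7 km)
Charlie→Delta: 168.0 km  (cumulative 904.7 km)
Delta→Echo: 522.0 km  (cumulative 1426.8 km)
Echo→Foxtrot: 515.4 km  (cumulative 1942.2 km)
Total route length ≈ 1942 km.

1942 km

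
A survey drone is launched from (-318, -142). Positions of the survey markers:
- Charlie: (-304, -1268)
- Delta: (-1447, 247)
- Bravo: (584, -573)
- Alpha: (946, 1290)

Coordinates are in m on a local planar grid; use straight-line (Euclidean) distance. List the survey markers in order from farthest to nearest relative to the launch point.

Distances from the launch point:
Alpha (946, 1290): 1910.1 m
Delta (-1447, 247): 1194.1 m
Charlie (-304, -1268): 1126.1 m
Bravo (584, -573): 999.7 m

Alpha, Delta, Charlie, Bravo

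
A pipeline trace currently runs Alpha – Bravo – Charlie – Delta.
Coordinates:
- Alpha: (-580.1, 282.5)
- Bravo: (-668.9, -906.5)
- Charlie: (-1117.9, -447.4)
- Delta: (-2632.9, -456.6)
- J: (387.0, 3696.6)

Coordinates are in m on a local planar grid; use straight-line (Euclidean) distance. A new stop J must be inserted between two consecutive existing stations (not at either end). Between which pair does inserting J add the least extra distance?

between Alpha and Bravo

Added distance for inserting J between each consecutive pair:
Alpha–Bravo: 7078.8 m
Bravo–Charlie: 8489.3 m
Charlie–Delta: 8028.8 m
Smallest added distance is 7078.8 m, inserting between Alpha and Bravo.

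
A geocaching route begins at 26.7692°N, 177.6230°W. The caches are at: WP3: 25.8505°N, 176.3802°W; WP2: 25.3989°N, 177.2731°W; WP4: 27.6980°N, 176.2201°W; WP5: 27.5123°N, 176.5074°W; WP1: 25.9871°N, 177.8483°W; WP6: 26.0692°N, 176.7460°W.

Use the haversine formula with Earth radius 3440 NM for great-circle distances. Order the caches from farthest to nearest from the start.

Distances from the start:
WP4 27.6980°N, 176.2201°W: 93.4 NM
WP3 25.8505°N, 176.3802°W: 86.7 NM
WP2 25.3989°N, 177.2731°W: 84.4 NM
WP5 27.5123°N, 176.5074°W: 74.5 NM
WP6 26.0692°N, 176.7460°W: 63.2 NM
WP1 25.9871°N, 177.8483°W: 48.5 NM

WP4, WP3, WP2, WP5, WP6, WP1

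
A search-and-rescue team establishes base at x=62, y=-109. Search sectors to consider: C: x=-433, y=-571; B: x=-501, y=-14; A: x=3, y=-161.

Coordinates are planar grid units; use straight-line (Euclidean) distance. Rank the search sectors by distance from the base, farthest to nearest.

C, B, A

Computing each straight-line distance from x=62, y=-109:
C x=-433, y=-571: 677.1
B x=-501, y=-14: 571.0
A x=3, y=-161: 78.6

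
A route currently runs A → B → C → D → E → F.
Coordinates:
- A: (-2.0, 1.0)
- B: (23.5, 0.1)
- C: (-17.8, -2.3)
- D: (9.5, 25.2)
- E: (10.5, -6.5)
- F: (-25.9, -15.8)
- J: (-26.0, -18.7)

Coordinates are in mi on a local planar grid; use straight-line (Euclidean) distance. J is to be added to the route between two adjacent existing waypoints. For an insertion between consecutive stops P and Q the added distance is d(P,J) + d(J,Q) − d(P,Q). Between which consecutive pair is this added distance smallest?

between E and F

Added distance for inserting J between each consecutive pair:
A–B: 58.5 mi
B–C: 29.9 mi
C–D: 36.0 mi
D–E: 63.2 mi
E–F: 3.8 mi
Smallest added distance is 3.8 mi, inserting between E and F.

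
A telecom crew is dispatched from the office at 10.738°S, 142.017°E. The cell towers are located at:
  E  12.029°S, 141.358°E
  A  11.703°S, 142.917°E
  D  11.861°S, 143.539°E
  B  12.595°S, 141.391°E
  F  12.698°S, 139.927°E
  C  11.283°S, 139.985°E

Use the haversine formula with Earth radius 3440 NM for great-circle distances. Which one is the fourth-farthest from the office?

D

Distance to each, sorted:
F: 170.1 NM
C: 124.1 NM
B: 117.4 NM
D: 112.1 NM
E: 86.7 NM
A: 78.5 NM
The fourth-farthest is D at 112.1 NM.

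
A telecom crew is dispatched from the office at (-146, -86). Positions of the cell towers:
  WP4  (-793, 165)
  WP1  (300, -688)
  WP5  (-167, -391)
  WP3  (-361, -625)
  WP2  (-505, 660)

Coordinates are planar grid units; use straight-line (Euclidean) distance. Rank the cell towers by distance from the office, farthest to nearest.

WP2, WP1, WP4, WP3, WP5

Distances from the office:
WP2 (-505, 660): 827.9
WP1 (300, -688): 749.2
WP4 (-793, 165): 694.0
WP3 (-361, -625): 580.3
WP5 (-167, -391): 305.7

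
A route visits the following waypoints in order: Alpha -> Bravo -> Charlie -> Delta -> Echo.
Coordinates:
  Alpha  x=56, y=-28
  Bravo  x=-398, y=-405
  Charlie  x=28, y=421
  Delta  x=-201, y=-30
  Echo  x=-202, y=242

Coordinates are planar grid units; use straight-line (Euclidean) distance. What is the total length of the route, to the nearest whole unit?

2297

Leg distances:
Alpha→Bravo: 590.1  (cumulative 590.1)
Bravo→Charlie: 929.4  (cumulative 1519.5)
Charlie→Delta: 505.8  (cumulative 2025.3)
Delta→Echo: 272.0  (cumulative 2297.3)
Total route length ≈ 2297.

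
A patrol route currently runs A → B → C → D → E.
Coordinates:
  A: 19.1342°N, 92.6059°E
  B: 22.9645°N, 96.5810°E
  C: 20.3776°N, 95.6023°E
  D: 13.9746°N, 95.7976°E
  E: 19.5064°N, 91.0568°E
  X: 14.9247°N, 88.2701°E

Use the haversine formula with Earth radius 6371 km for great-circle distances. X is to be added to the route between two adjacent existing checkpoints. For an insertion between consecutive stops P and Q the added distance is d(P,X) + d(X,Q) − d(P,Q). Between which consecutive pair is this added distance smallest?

between D and E

Added distance for inserting X between each consecutive pair:
A–B: 1313.6 km
B–C: 1929.8 km
C–D: 1090.2 km
D–E: 610.9 km
Smallest added distance is 610.9 km, inserting between D and E.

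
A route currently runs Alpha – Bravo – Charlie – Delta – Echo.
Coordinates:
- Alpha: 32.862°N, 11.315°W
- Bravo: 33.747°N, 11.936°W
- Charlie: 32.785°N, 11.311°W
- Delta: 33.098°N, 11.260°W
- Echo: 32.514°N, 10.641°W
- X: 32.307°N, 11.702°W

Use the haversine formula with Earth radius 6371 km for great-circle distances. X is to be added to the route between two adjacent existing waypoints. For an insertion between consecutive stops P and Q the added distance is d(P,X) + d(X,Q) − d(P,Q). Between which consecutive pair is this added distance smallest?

between Bravo and Charlie

Added distance for inserting X between each consecutive pair:
Alpha–Bravo: 119.1 km
Bravo–Charlie: 104.4 km
Charlie–Delta: 126.6 km
Delta–Echo: 112.4 km
Smallest added distance is 104.4 km, inserting between Bravo and Charlie.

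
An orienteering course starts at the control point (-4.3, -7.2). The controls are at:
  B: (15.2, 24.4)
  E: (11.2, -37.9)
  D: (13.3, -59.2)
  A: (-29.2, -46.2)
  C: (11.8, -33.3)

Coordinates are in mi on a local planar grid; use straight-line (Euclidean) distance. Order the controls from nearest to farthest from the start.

C, E, B, A, D

Computing each straight-line distance from (-4.3, -7.2):
C (11.8, -33.3): 30.7 mi
E (11.2, -37.9): 34.4 mi
B (15.2, 24.4): 37.1 mi
A (-29.2, -46.2): 46.3 mi
D (13.3, -59.2): 54.9 mi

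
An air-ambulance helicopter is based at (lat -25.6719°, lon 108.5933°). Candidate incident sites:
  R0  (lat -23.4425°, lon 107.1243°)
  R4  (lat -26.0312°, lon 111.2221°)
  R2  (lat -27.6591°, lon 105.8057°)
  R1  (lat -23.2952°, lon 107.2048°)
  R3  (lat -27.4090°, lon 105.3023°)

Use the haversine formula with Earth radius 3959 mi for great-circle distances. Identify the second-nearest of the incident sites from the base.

R0

Distances from the base ((lat -25.6719°, lon 108.5933°)):
R4: 165.3 mi
R0: 179.6 mi
R1: 186.0 mi
R2: 220.2 mi
R3: 236.2 mi
The second-nearest is R0 at 179.6 mi.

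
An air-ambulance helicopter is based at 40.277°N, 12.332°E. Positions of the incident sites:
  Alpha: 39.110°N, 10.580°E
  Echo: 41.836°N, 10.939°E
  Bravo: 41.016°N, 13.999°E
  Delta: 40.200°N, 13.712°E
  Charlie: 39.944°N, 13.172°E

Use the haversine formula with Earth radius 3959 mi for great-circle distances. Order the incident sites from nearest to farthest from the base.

Computing each great-circle distance from 40.277°N, 12.332°E:
Charlie 39.944°N, 13.172°E: 50.0 mi
Delta 40.200°N, 13.712°E: 73.0 mi
Bravo 41.016°N, 13.999°E: 101.2 mi
Alpha 39.110°N, 10.580°E: 123.2 mi
Echo 41.836°N, 10.939°E: 129.9 mi

Charlie, Delta, Bravo, Alpha, Echo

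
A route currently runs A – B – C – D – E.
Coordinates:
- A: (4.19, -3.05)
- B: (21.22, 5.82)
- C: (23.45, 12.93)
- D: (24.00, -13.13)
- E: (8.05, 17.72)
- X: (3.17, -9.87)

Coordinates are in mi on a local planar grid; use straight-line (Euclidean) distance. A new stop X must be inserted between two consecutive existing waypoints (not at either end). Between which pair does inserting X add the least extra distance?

Added distance for inserting X between each consecutive pair:
A–B: 11.6 mi
B–C: 47.0 mi
C–D: 25.5 mi
D–E: 14.4 mi
Smallest added distance is 11.6 mi, inserting between A and B.

between A and B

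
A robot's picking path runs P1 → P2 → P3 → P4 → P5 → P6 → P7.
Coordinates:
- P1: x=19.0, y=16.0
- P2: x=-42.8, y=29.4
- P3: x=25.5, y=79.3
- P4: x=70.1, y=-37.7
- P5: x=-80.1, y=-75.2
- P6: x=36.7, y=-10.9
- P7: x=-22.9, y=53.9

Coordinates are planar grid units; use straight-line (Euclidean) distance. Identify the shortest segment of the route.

P1–P2

Leg distances:
P1→P2: 63.2
P2→P3: 84.6
P3→P4: 125.2
P4→P5: 154.8
P5→P6: 133.3
P6→P7: 88.0
The shortest leg is P1–P2 at 63.2.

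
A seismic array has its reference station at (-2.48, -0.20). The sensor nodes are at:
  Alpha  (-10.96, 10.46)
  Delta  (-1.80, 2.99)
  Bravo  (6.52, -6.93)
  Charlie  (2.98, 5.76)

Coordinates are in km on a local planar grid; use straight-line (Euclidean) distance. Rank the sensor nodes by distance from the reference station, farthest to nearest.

Computing each straight-line distance from (-2.48, -0.20):
Alpha (-10.96, 10.46): 13.6 km
Bravo (6.52, -6.93): 11.2 km
Charlie (2.98, 5.76): 8.1 km
Delta (-1.80, 2.99): 3.3 km

Alpha, Bravo, Charlie, Delta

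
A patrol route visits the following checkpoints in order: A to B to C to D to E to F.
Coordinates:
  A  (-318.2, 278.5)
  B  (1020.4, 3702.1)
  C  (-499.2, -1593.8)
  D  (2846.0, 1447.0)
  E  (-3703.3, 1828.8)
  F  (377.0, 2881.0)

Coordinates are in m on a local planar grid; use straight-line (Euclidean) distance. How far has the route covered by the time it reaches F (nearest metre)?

24481 m

Leg distances:
A→B: 3676.0 m  (cumulative 3676.0 m)
B→C: 5509.6 m  (cumulative 9185.6 m)
C→D: 4520.7 m  (cumulative 13706.3 m)
D→E: 6560.4 m  (cumulative 20266.7 m)
E→F: 4213.8 m  (cumulative 24480.5 m)
Cumulative distance at F ≈ 24481 m.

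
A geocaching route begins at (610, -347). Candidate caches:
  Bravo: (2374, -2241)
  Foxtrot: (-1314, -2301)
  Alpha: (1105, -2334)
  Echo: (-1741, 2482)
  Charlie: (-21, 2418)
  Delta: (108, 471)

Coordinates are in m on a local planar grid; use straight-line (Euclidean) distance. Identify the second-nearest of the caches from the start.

Distance to each, sorted:
Delta: 959.8 m
Alpha: 2047.7 m
Bravo: 2588.2 m
Foxtrot: 2742.2 m
Charlie: 2836.1 m
Echo: 3678.4 m
The second-nearest is Alpha at 2047.7 m.

Alpha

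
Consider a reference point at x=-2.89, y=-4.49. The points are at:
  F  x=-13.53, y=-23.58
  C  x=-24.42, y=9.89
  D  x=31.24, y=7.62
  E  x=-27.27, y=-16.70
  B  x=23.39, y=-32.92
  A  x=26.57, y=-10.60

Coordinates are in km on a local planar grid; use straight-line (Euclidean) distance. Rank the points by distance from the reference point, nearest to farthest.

Distances from the reference point:
F x=-13.53, y=-23.58: 21.9 km
C x=-24.42, y=9.89: 25.9 km
E x=-27.27, y=-16.70: 27.3 km
A x=26.57, y=-10.60: 30.1 km
D x=31.24, y=7.62: 36.2 km
B x=23.39, y=-32.92: 38.7 km

F, C, E, A, D, B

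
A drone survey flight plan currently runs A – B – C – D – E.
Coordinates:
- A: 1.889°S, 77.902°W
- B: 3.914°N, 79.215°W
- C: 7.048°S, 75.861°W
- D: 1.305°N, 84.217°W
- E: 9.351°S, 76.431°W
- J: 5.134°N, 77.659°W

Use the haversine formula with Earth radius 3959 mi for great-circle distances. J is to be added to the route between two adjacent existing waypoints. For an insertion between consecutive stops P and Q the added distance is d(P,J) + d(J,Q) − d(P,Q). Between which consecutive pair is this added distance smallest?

Added distance for inserting J between each consecutive pair:
A–B: 210.8 mi
B–C: 195.2 mi
C–D: 559.3 mi
D–E: 617.8 mi
Smallest added distance is 195.2 mi, inserting between B and C.

between B and C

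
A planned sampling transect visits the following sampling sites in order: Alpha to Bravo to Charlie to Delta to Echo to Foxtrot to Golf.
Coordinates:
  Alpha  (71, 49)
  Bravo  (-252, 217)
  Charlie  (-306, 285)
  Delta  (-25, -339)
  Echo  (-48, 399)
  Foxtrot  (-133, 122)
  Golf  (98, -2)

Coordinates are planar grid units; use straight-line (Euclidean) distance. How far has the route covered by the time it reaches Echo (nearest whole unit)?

1874

Leg distances:
Alpha→Bravo: 364.1  (cumulative 364.1)
Bravo→Charlie: 86.8  (cumulative 450.9)
Charlie→Delta: 684.4  (cumulative 1135.3)
Delta→Echo: 738.4  (cumulative 1873.6)
Cumulative distance at Echo ≈ 1874.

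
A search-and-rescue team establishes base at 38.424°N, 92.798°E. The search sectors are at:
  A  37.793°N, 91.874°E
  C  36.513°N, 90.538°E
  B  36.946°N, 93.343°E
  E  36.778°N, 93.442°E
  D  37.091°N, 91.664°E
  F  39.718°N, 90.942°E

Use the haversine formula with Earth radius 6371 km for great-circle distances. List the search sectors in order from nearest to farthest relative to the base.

A, B, D, E, F, C

Distance from the base at 38.424°N, 92.798°E to each:
A 37.793°N, 91.874°E: 107.0 km
B 36.946°N, 93.343°E: 171.2 km
D 37.091°N, 91.664°E: 178.6 km
E 36.778°N, 93.442°E: 191.6 km
F 39.718°N, 90.942°E: 215.3 km
C 36.513°N, 90.538°E: 291.4 km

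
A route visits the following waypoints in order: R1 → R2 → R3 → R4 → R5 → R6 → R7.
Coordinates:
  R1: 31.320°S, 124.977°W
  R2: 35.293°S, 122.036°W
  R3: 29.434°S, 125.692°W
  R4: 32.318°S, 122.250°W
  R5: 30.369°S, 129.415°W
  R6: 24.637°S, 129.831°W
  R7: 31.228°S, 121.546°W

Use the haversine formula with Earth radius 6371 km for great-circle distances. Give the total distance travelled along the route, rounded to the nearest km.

Leg distances:
R1→R2: 519.4 km  (cumulative 519.4 km)
R2→R3: 736.3 km  (cumulative 1255.7 km)
R3→R4: 459.0 km  (cumulative 1714.7 km)
R4→R5: 713.9 km  (cumulative 2428.7 km)
R5→R6: 638.7 km  (cumulative 3067.3 km)
R6→R7: 1094.5 km  (cumulative 4161.9 km)
Total route length ≈ 4162 km.

4162 km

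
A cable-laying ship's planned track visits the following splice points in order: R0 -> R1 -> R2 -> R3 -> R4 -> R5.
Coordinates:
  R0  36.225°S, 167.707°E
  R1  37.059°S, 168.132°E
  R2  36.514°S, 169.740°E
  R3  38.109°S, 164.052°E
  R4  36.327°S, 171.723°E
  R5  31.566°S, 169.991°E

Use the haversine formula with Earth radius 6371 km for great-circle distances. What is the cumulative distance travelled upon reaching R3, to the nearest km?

Leg distances:
R0→R1: 100.2 km  (cumulative 100.2 km)
R1→R2: 155.5 km  (cumulative 255.7 km)
R2→R3: 533.3 km  (cumulative 789.0 km)
Cumulative distance at R3 ≈ 789 km.

789 km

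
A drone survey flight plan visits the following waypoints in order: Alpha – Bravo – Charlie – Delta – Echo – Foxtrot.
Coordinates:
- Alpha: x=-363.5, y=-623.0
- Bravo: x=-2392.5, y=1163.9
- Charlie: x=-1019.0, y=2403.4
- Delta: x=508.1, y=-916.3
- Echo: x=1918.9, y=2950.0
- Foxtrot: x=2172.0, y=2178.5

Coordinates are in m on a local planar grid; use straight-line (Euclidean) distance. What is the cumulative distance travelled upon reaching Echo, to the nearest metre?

12324 m

Leg distances:
Alpha→Bravo: 2703.7 m  (cumulative 2703.7 m)
Bravo→Charlie: 1850.1 m  (cumulative 4553.8 m)
Charlie→Delta: 3654.1 m  (cumulative 8207.9 m)
Delta→Echo: 4115.7 m  (cumulative 12323.5 m)
Cumulative distance at Echo ≈ 12324 m.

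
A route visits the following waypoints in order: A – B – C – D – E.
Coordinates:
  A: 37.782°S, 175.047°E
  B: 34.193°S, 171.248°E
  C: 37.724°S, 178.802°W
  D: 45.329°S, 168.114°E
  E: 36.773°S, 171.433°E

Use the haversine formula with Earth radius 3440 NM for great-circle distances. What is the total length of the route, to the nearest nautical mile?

2089 NM

Leg distances:
A→B: 283.7 NM  (cumulative 283.7 NM)
B→C: 527.6 NM  (cumulative 811.3 NM)
C→D: 743.0 NM  (cumulative 1554.2 NM)
D→E: 535.1 NM  (cumulative 2089.3 NM)
Total route length ≈ 2089 NM.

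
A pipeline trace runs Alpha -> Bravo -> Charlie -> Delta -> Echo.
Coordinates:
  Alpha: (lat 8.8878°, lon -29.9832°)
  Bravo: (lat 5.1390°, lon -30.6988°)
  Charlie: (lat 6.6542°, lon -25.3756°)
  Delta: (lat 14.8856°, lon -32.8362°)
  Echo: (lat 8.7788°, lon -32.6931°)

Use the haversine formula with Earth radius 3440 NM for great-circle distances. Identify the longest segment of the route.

Charlie–Delta

Leg distances:
Alpha→Bravo: 229.1 NM
Bravo→Charlie: 330.7 NM
Charlie→Delta: 661.4 NM
Delta→Echo: 366.7 NM
The longest leg is Charlie–Delta at 661.4 NM.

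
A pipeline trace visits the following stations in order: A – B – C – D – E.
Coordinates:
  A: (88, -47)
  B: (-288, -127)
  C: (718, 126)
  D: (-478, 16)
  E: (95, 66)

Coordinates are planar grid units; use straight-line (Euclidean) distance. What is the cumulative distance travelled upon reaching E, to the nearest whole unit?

3198

Leg distances:
A→B: 384.4  (cumulative 384.4)
B→C: 1037.3  (cumulative 1421.7)
C→D: 1201.0  (cumulative 2622.8)
D→E: 575.2  (cumulative 3198.0)
Cumulative distance at E ≈ 3198.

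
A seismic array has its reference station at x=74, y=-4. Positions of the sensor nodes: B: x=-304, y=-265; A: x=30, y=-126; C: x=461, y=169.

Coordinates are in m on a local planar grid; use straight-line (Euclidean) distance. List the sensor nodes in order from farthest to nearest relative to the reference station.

B, C, A

Distances from the reference station:
B x=-304, y=-265: 459.4 m
C x=461, y=169: 423.9 m
A x=30, y=-126: 129.7 m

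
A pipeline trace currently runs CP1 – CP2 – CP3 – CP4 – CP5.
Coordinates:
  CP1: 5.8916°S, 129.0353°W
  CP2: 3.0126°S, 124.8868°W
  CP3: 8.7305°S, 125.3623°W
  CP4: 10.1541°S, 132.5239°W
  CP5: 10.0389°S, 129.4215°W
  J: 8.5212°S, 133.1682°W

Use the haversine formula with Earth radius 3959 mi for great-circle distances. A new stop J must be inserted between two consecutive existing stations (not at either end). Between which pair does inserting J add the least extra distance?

between CP3 and CP4

Added distance for inserting J between each consecutive pair:
CP1–CP2: 673.0 mi
CP2–CP3: 821.7 mi
CP3–CP4: 156.6 mi
CP4–CP5: 186.1 mi
Smallest added distance is 156.6 mi, inserting between CP3 and CP4.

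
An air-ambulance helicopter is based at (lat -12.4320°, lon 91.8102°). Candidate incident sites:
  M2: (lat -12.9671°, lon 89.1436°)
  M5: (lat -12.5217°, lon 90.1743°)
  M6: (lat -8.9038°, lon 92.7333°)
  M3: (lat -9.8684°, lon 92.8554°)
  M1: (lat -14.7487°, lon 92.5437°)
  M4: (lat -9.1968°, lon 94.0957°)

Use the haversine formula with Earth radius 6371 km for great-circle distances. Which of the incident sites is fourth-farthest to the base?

Distances from the base ((lat -12.4320°, lon 91.8102°)):
M4: 437.8 km
M6: 405.1 km
M3: 307.0 km
M2: 295.3 km
M1: 269.5 km
M5: 177.9 km
The fourth-farthest is M2 at 295.3 km.

M2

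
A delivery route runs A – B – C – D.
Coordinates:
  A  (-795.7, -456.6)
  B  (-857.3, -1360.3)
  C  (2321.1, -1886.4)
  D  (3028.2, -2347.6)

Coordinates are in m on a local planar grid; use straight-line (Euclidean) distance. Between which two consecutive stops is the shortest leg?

Leg distances:
A→B: 905.8 m
B→C: 3221.6 m
C→D: 844.2 m
The shortest leg is C–D at 844.2 m.

C–D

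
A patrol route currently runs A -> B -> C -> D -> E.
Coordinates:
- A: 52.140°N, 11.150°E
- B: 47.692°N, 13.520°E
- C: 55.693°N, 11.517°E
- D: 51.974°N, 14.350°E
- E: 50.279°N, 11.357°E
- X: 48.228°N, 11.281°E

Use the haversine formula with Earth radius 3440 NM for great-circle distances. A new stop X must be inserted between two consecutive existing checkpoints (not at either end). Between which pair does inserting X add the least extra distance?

between A and B

Added distance for inserting X between each consecutive pair:
A–B: 48.2 NM
B–C: 57.8 NM
C–D: 457.5 NM
D–E: 225.3 NM
Smallest added distance is 48.2 NM, inserting between A and B.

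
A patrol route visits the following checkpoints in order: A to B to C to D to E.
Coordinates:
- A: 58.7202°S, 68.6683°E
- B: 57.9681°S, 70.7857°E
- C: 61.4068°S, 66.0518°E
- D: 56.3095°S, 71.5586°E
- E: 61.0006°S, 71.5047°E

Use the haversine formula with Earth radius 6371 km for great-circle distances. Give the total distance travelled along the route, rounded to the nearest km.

Leg distances:
A→B: 149.2 km  (cumulative 149.2 km)
B→C: 465.3 km  (cumulative 614.5 km)
C→D: 648.7 km  (cumulative 1263.3 km)
D→E: 521.6 km  (cumulative 1784.9 km)
Total route length ≈ 1785 km.

1785 km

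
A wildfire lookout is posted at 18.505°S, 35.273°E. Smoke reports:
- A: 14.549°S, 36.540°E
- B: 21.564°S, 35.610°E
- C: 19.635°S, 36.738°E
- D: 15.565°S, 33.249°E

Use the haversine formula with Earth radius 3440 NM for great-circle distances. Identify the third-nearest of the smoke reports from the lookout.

D

Distance to each, sorted:
C: 107.3 NM
B: 184.6 NM
D: 211.3 NM
A: 248.5 NM
The third-nearest is D at 211.3 NM.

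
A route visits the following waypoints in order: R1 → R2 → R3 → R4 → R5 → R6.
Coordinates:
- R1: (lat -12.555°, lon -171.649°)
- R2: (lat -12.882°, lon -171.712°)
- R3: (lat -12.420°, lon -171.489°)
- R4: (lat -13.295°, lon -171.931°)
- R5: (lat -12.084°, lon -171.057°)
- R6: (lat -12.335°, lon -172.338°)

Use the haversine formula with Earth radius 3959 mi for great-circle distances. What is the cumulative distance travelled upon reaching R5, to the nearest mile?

228 mi

Leg distances:
R1→R2: 23.0 mi  (cumulative 23.0 mi)
R2→R3: 35.3 mi  (cumulative 58.3 mi)
R3→R4: 67.4 mi  (cumulative 125.7 mi)
R4→R5: 102.3 mi  (cumulative 228.0 mi)
Cumulative distance at R5 ≈ 228 mi.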